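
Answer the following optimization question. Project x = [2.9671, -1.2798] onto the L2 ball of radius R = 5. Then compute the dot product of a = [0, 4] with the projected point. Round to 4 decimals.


Step 1: Compute ||x|| (intermediates to 6 decimals).
||x|| = sqrt(2.9671^2 + (-1.2798)^2) = 3.231342
Step 2: Project.
Since ||x|| <= R, proj = x (no scaling needed).
proj(x) = [2.9671, -1.2798]
Step 3: Dot product.
a^T * proj(x) = 0*2.9671 + 4*(-1.2798) = -5.1192


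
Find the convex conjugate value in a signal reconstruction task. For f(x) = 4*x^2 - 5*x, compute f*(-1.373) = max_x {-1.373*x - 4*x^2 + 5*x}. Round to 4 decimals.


f*(y) = sup_x {y*x - a*x^2 - b*x} = sup_x {(y-b)*x - a*x^2}
FOC: (y - b) - 2a*x = 0 => x* = (y - b)/(2a)
x* = (-1.373 + 5)/(2*4) = 0.4534
f*(-1.373) = (y-b)^2/(4a) = (-1.373 + 5)^2/(4*4)
= 13.1551/16 = 0.8222


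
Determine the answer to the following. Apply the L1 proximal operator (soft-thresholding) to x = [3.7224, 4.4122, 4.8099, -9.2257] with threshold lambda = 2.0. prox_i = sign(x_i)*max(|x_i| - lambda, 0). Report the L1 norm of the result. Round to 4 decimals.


Soft-thresholding with lambda = 2.0:
prox(3.7224) = sign(3.7224)*max(|3.7224| - 2.0, 0) = 1.7224
prox(4.4122) = sign(4.4122)*max(|4.4122| - 2.0, 0) = 2.4122
prox(4.8099) = sign(4.8099)*max(|4.8099| - 2.0, 0) = 2.8099
prox(-9.2257) = sign(-9.2257)*max(|-9.2257| - 2.0, 0) = -7.2257
prox(x) = [1.7224, 2.4122, 2.8099, -7.2257]
||prox(x)||_1 = 1.7224 + 2.4122 + 2.8099 + 7.2257 = 14.1702


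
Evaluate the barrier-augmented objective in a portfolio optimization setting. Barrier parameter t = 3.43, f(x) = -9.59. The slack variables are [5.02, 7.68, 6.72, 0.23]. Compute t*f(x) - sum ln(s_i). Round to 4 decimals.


Step 1: Compute log-barrier.
ln values: [1.6134, 2.0386, 1.9051, -1.4697]
phi = -(1.6134 + 2.0386 + 1.9051 - 1.4697) = -4.0875
Step 2: Compute augmented objective.
t*f(x) = 3.43*-9.59 = -32.8937
Total = -32.8937 - 4.0875 = -36.9812


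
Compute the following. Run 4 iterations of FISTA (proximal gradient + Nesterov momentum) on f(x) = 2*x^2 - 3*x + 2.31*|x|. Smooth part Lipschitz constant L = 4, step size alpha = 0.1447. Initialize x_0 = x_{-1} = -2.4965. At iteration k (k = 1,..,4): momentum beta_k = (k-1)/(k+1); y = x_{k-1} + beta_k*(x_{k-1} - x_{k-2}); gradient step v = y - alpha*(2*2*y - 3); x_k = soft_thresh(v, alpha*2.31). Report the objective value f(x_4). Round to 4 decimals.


FISTA on f(x) = 2*x^2 - 3*x + 2.31*|x|
L = 4, alpha = 0.1447
Iteration 1: beta = 0.0, y = -2.4965 + 0.0*(-2.4965 + 2.4965) = -2.4965
  grad(y) = -12.986, v = y - alpha*grad = -0.6174
  prox(v) = soft_thresh(-0.6174, 0.3343) = -0.2832
Iteration 2: beta = 0.3333, y = -0.2832 + 0.3333*(-0.2832 + 2.4965) = 0.4546
  grad(y) = -1.1816, v = y - alpha*grad = 0.6256
  prox(v) = soft_thresh(0.6256, 0.3343) = 0.2913
Iteration 3: beta = 0.5, y = 0.2913 + 0.5*(0.2913 + 0.2832) = 0.5786
  grad(y) = -0.6857, v = y - alpha*grad = 0.6778
  prox(v) = soft_thresh(0.6778, 0.3343) = 0.3435
Iteration 4: beta = 0.6, y = 0.3435 + 0.6*(0.3435 - 0.2913) = 0.3749
  grad(y) = -1.5005, v = y - alpha*grad = 0.592
  prox(v) = soft_thresh(0.592, 0.3343) = 0.2577
f(x_4) = 2*0.2577^2 - 3*0.2577 + 2.31*|0.2577| = -0.045


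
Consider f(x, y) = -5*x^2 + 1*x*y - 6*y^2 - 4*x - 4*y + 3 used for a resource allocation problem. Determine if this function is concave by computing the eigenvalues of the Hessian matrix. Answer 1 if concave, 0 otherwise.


The Hessian of f(x,y) = -5*x^2 + 1*x*y - 6*y^2 - 4*x - 4*y + 3 is:
H = [[-10, 1], [1, -12]]
Trace = -10 - 12 = -22
Determinant = -10*-12 - (1)^2 = 119
Discriminant = (-22)^2 - 4*119 = 8.0
Eigenvalues: lambda_1 = -12.4142, lambda_2 = -9.5858
The function is concave.

1


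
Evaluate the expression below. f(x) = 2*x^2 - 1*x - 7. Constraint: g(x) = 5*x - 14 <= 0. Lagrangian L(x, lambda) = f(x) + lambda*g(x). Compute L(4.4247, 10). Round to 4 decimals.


Step 1: Evaluate f(x).
f(4.4247) = 2*4.4247^2 - 1*4.4247 - 7 = 27.7312
Step 2: Evaluate g(x).
g(4.4247) = 5*4.4247 - 14 = 8.1235
Step 3: Compute Lagrangian.
L = 27.7312 + 10*8.1235 = 108.9662


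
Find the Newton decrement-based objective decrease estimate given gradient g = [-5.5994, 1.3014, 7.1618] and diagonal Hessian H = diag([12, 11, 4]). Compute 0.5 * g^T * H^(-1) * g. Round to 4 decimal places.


Step 1: H is diagonal, so H^(-1) * g = [-0.4666, 0.1183, 1.7905].
Step 2: g^T H^(-1) g = sum_i g_i^2 / H_ii
  = (-5.5994)^2/12 + (1.3014)^2/11 + (7.1618)^2/4
  = 2.6128 + 0.154 + 12.8228 = 15.5896
Step 3: Objective decrease = 0.5 * g^T H^(-1) g = 7.7948


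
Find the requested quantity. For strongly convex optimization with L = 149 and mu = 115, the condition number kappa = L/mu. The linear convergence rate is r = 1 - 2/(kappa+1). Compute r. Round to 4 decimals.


Step 1: Compute the condition number.
kappa = L/mu = 149/115 = 1.2957
Step 2: Compute the convergence rate.
r = 1 - 2/(kappa + 1) = 1 - 2*mu/(L + mu) = (L - mu)/(L + mu) = 34/264 = 0.1288


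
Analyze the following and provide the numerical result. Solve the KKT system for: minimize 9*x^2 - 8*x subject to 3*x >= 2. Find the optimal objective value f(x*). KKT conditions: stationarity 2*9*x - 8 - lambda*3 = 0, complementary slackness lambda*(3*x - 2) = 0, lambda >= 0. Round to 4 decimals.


Step 1: Try lambda = 0 (constraint inactive).
x_unc = 8/(2*9) = 0.4444
Check: 3*0.4444 = 1.3332 < 2 -- violated!
Step 2: Constraint must be active: 3*x = 2
x* = 2/3 = 0.6667 (rounded; the exact value 2/3 is used below)
lambda = (2*9*(2/3) - 8)/3 = 1.3333
Step 3: Compute optimal value.
f(x*) = 9*(2/3)^2 - 8*(2/3) = -1.3333


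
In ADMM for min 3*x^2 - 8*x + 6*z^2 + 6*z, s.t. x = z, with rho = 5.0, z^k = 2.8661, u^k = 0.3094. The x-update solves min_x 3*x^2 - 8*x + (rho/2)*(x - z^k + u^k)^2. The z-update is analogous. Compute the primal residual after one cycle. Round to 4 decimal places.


ADMM iteration with rho = 5.0, z^k = 2.8661, u^k = 0.3094
Step 1: x-update.
Minimize 3*x^2 - 8*x + (5.0/2)*(x - 2.8661 + 0.3094)^2
FOC: (2*3 + 5.0)*x = 8 + 5.0*(2.8661 - 0.3094)
x^{k+1} = 1.8894
Step 2: z-update.
Minimize 6*z^2 + 6*z + (5.0/2)*(1.8894 - z + 0.3094)^2
FOC: (2*6 + 5.0)*z = -6 + 5.0*(1.8894 + 0.3094)
z^{k+1} = 0.2938
Step 3: u-update.
u^{k+1} = 0.3094 + 1.8894 - 0.2938 = 1.905
Step 4: Primal residual = |1.8894 - 0.2938| = 1.5956


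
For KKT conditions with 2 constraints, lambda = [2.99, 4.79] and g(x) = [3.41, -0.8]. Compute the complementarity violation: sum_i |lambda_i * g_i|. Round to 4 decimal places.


KKT complementary slackness check:
lambda_1 * g_1 = 2.99 * 3.41 = 10.1959
lambda_2 * g_2 = 4.79 * -0.8 = -3.832
Total violation = 10.1959 + 3.832 = 14.0279


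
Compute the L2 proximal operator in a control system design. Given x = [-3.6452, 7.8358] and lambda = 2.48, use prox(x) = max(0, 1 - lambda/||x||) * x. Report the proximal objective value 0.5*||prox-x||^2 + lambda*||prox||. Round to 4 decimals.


Step 1: Compute ||x||.
||x|| = 8.6422
Step 2: Compute scaling factor.
scale = max(0, 1 - 2.48/8.6422) = 0.713
Step 3: prox(x) = [-2.5992, 5.5872]
||prox(x)|| = 6.1622
Step 4: Proximal objective.
0.5*||prox-x||^2 = 3.0752
lambda*||prox|| = 15.2823
Total = 18.3574


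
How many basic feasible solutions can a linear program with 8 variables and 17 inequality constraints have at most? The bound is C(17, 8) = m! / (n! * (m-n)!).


Each vertex corresponds to some choice of n active constraints out of m, so the number of vertices is at most C(m, n) = m! / (n!(m-n)!).
m = 17, n = 8
Numerator: 17 * 16 * 15 * 14 * 13 * 12 * 11 * 10
Denominator: 8! = 40320
C(17, 8) = 24310


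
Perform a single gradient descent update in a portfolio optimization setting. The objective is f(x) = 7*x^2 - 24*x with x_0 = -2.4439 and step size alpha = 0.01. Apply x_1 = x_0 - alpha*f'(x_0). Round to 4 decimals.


We compute the gradient at x_0 and apply the update.
f'(x) = 14*x - 24
f'(-2.4439) = 14*-2.4439 - 24 = -58.2146
x_1 = -2.4439 - 0.01*-58.2146 = -1.8618


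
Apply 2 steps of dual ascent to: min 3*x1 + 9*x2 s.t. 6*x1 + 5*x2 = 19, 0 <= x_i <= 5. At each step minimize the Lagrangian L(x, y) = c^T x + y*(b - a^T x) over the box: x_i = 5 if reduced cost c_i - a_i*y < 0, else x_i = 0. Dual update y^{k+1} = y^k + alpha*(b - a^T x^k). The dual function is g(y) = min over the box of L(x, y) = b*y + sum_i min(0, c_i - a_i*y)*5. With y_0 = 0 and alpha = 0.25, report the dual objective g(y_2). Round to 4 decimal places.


Dual ascent for LP: min 3*x1 + 9*x2, 6*x1 + 5*x2 = 19, 0 <= x_i <= 5
Step 1: y^k = 0.0, reduced costs: (3.0, 9.0)
  x^k = (0.0, 0.0), subgradient = b - a^T x = 19.0
  y^{k+1} = 0.0 + 0.25*19.0 = 4.75
Step 2: y^k = 4.75, reduced costs: (-25.5, -14.75)
  x^k = (5.0, 5.0), subgradient = b - a^T x = -36.0
  y^{k+1} = 4.75 + 0.25*-36.0 = -4.25
Dual objective at y_2 = -4.25: reduced costs (28.5, 30.25), box minimizer x = (0.0, 0.0)
g(y_2) = b*y + (c1 - a1*y)*x1 + (c2 - a2*y)*x2 = 19*(-4.25) + 28.5*0.0 + 30.25*0.0 = -80.75 + 0.0 + 0.0 = -80.75


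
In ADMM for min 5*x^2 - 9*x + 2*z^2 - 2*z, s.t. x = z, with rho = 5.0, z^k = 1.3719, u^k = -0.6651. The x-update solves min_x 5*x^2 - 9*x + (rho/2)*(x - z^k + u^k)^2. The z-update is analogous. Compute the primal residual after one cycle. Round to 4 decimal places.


ADMM iteration with rho = 5.0, z^k = 1.3719, u^k = -0.6651
Step 1: x-update.
Minimize 5*x^2 - 9*x + (5.0/2)*(x - 1.3719 - 0.6651)^2
FOC: (2*5 + 5.0)*x = 9 + 5.0*(1.3719 + 0.6651)
x^{k+1} = 1.279
Step 2: z-update.
Minimize 2*z^2 - 2*z + (5.0/2)*(1.279 - z - 0.6651)^2
FOC: (2*2 + 5.0)*z = 2 + 5.0*(1.279 - 0.6651)
z^{k+1} = 0.5633
Step 3: u-update.
u^{k+1} = -0.6651 + 1.279 - 0.5633 = 0.0506
Step 4: Primal residual = |1.279 - 0.5633| = 0.7157


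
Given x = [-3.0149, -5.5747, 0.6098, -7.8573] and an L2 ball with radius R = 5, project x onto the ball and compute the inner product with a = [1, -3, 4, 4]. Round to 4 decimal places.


Step 1: Compute ||x|| (intermediates to 6 decimals).
||x|| = sqrt((-3.0149)^2 + (-5.5747)^2 + 0.6098^2 + (-7.8573)^2) = 10.113156
Step 2: Project.
Since ||x|| > R, scale = R/||x|| = 5/10.113156 = 0.494406, proj(x) = scale * x
proj(x) = [-1.490585, -2.756165, 0.301489, -3.884696]
Step 3: Dot product.
a^T * proj(x) = 1*(-1.490585) - 3*(-2.756165) + 4*0.301489 + 4*(-3.884696) = -7.5549


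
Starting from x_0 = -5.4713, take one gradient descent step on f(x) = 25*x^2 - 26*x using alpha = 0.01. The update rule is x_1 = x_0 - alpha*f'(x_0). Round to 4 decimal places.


We compute the gradient at x_0 and apply the update.
f'(x) = 50*x - 26
f'(-5.4713) = 50*-5.4713 - 26 = -299.565
x_1 = -5.4713 - 0.01*-299.565 = -2.4757


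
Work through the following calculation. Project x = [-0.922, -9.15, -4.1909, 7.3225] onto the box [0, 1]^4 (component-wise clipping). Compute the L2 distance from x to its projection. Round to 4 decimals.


Project each component onto [0, 1].
clip(-0.922) = 0.0, clip(-9.15) = 0.0, clip(-4.1909) = 0.0, clip(7.3225) = 1.0
Projection = [0.0, 0.0, 0.0, 1.0]
Squared diffs: [0.8501, 83.7225, 17.5636, 39.974]
Distance = sqrt(142.1102) = 11.921


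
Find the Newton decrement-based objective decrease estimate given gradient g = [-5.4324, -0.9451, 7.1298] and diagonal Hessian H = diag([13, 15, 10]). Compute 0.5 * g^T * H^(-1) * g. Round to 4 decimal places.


Step 1: H is diagonal, so H^(-1) * g = [-0.4179, -0.063, 0.713].
Step 2: g^T H^(-1) g = sum_i g_i^2 / H_ii
  = (-5.4324)^2/13 + (-0.9451)^2/15 + (7.1298)^2/10
  = 2.2701 + 0.0595 + 5.0834 = 7.413
Step 3: Objective decrease = 0.5 * g^T H^(-1) g = 3.7065


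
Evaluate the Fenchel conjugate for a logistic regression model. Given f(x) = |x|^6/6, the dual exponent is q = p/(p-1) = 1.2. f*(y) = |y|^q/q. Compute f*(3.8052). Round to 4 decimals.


The conjugate exponent q satisfies 1/p + 1/q = 1.
p = 6, so q = 6/(6 - 1) = 1.2
|y|^q = 3.8052^1.2 = 4.9711
f*(3.8052) = 4.9711 / 1.2 = 4.1426


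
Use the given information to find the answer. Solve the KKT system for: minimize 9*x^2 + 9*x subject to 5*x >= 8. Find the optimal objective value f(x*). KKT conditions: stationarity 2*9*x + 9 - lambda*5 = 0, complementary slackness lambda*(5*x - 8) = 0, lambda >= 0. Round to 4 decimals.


Step 1: Try lambda = 0 (constraint inactive).
x_unc = -9/(2*9) = -0.5
Check: 5*-0.5 = -2.5 < 8 -- violated!
Step 2: Constraint must be active: 5*x = 8
x* = 8/5 = 1.6
lambda = (2*9*1.6 + 9)/5 = 7.56
Step 3: Compute optimal value.
f(x*) = 9*1.6^2 + 9*1.6 = 37.44


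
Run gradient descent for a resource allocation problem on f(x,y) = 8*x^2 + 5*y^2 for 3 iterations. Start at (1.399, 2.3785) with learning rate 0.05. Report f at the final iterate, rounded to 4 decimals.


Gradient descent on f(x,y) = 8*x^2 + 5*y^2.
Starting point: (1.399, 2.3785), alpha = 0.05
Step 1: grad_x = 2*8*1.399 = 22.384, grad_y = 2*5*2.3785 = 23.785
  x_1 = 1.399 - 0.05*22.384 = 0.2798
  y_1 = 2.3785 - 0.05*23.785 = 1.1893
Step 2: grad_x = 2*8*0.2798 = 4.4768, grad_y = 2*5*1.1893 = 11.8925
  x_2 = 0.2798 - 0.05*4.4768 = 0.056
  y_2 = 1.1893 - 0.05*11.8925 = 0.5946
Step 3: grad_x = 2*8*0.056 = 0.8954, grad_y = 2*5*0.5946 = 5.9463
  x_3 = 0.056 - 0.05*0.8954 = 0.0112
  y_3 = 0.5946 - 0.05*5.9463 = 0.2973
f(0.0112, 0.2973) = 8*0.0112^2 + 5*0.2973^2 = 0.443


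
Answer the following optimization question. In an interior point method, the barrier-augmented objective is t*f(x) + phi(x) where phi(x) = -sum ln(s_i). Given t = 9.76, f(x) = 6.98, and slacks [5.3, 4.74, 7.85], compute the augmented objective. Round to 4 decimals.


Step 1: Compute log-barrier.
ln values: [1.6677, 1.556, 2.0605]
phi = -(1.6677 + 1.556 + 2.0605) = -5.2843
Step 2: Compute augmented objective.
t*f(x) = 9.76*6.98 = 68.1248
Total = 68.1248 - 5.2843 = 62.8405


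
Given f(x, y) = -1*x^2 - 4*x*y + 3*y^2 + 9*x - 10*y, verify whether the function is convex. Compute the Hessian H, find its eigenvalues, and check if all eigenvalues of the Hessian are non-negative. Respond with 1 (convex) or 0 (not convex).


The Hessian of f(x,y) = -1*x^2 - 4*x*y + 3*y^2 + 9*x - 10*y is:
H = [[-2, -4], [-4, 6]]
Trace = -2 + 6 = 4
Determinant = -2*6 - (-4)^2 = -28
Discriminant = (4)^2 - 4*-28 = 128.0
Eigenvalues: lambda_1 = -3.6569, lambda_2 = 7.6569
The function is not convex.

0


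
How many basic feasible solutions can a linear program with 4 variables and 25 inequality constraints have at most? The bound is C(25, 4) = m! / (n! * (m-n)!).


Each vertex corresponds to some choice of n active constraints out of m, so the number of vertices is at most C(m, n) = m! / (n!(m-n)!).
m = 25, n = 4
Numerator: 25 * 24 * 23 * 22
Denominator: 4! = 24
C(25, 4) = 12650


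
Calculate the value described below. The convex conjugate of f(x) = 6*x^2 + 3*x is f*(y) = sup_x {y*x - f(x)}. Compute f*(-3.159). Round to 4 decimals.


f*(y) = sup_x {y*x - a*x^2 - b*x} = sup_x {(y-b)*x - a*x^2}
FOC: (y - b) - 2a*x = 0 => x* = (y - b)/(2a)
x* = (-3.159 - 3)/(2*6) = -0.5133
f*(-3.159) = (y-b)^2/(4a) = (-3.159 - 3)^2/(4*6)
= 37.9333/24 = 1.5806


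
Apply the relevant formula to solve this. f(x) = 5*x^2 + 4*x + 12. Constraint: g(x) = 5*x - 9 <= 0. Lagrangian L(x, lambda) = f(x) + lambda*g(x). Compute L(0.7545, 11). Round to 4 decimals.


Step 1: Evaluate f(x).
f(0.7545) = 5*0.7545^2 + 4*0.7545 + 12 = 17.8644
Step 2: Evaluate g(x).
g(0.7545) = 5*0.7545 - 9 = -5.2275
Step 3: Compute Lagrangian.
L = 17.8644 + 11*-5.2275 = -39.6381


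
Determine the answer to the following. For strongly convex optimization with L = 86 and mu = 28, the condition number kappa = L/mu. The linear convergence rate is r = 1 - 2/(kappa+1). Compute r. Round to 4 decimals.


Step 1: Compute the condition number.
kappa = L/mu = 86/28 = 3.0714
Step 2: Compute the convergence rate.
r = 1 - 2/(kappa + 1) = 1 - 2*mu/(L + mu) = (L - mu)/(L + mu) = 58/114 = 0.5088


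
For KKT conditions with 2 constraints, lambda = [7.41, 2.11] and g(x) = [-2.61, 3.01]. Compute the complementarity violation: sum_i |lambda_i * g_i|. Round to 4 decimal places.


KKT complementary slackness check:
lambda_1 * g_1 = 7.41 * -2.61 = -19.3401
lambda_2 * g_2 = 2.11 * 3.01 = 6.3511
Total violation = 19.3401 + 6.3511 = 25.6912


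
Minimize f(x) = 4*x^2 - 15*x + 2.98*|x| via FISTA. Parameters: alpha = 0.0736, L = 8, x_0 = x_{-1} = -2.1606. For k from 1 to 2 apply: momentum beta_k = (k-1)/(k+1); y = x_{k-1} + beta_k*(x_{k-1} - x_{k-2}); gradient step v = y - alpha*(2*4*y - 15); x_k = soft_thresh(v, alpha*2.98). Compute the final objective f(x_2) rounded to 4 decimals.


FISTA on f(x) = 4*x^2 - 15*x + 2.98*|x|
L = 8, alpha = 0.0736
Iteration 1: beta = 0.0, y = -2.1606 + 0.0*(-2.1606 + 2.1606) = -2.1606
  grad(y) = -32.2848, v = y - alpha*grad = 0.2156
  prox(v) = soft_thresh(0.2156, 0.2193) = 0.0
Iteration 2: beta = 0.3333, y = 0.0 + 0.3333*(0.0 + 2.1606) = 0.7202
  grad(y) = -9.2384, v = y - alpha*grad = 1.4001
  prox(v) = soft_thresh(1.4001, 0.2193) = 1.1808
f(x_2) = 4*1.1808^2 - 15*1.1808 + 2.98*|1.1808| = -8.6161


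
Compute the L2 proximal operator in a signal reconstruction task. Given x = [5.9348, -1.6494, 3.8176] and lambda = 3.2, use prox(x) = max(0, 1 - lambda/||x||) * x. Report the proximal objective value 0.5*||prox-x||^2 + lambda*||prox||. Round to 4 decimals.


Step 1: Compute ||x||.
||x|| = 7.2468
Step 2: Compute scaling factor.
scale = max(0, 1 - 3.2/7.2468) = 0.5584
Step 3: prox(x) = [3.3142, -0.9211, 2.1319]
||prox(x)|| = 4.0468
Step 4: Proximal objective.
0.5*||prox-x||^2 = 5.12
lambda*||prox|| = 12.9498
Total = 18.0698


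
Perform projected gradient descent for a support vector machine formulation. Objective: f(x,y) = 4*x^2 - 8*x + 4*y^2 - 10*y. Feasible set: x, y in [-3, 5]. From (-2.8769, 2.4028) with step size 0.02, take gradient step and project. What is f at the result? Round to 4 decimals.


Step 1: Compute gradient at (-2.8769, 2.4028).
grad_x = 2*4*-2.8769 - 8 = -31.0152
grad_y = 2*4*2.4028 - 10 = 9.2224
Step 2: Gradient step.
x_raw = -2.8769 - 0.02*-31.0152 = -2.2566
y_raw = 2.4028 - 0.02*9.2224 = 2.2184
Step 3: Project onto [-3, 5].
x_proj = clip(-2.2566) = -2.2566
y_proj = clip(2.2184) = 2.2184
Step 4: Evaluate f.
f(-2.2566, 2.2184) = 35.9225


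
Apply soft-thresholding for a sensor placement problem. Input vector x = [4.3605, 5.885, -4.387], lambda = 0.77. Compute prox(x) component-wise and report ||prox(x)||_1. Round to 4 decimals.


Soft-thresholding with lambda = 0.77:
prox(4.3605) = sign(4.3605)*max(|4.3605| - 0.77, 0) = 3.5905
prox(5.885) = sign(5.885)*max(|5.885| - 0.77, 0) = 5.115
prox(-4.387) = sign(-4.387)*max(|-4.387| - 0.77, 0) = -3.617
prox(x) = [3.5905, 5.115, -3.617]
||prox(x)||_1 = 3.5905 + 5.115 + 3.617 = 12.3225


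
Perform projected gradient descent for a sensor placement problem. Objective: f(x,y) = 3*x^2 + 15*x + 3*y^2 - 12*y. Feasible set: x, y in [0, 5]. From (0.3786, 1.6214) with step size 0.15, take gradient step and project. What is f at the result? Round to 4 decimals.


Step 1: Compute gradient at (0.3786, 1.6214).
grad_x = 2*3*0.3786 + 15 = 17.2716
grad_y = 2*3*1.6214 - 12 = -2.2716
Step 2: Gradient step.
x_raw = 0.3786 - 0.15*17.2716 = -2.2121
y_raw = 1.6214 - 0.15*-2.2716 = 1.9621
Step 3: Project onto [0, 5].
x_proj = clip(-2.2121) = 0.0
y_proj = clip(1.9621) = 1.9621
Step 4: Evaluate f.
f(0.0, 1.9621) = -11.9957


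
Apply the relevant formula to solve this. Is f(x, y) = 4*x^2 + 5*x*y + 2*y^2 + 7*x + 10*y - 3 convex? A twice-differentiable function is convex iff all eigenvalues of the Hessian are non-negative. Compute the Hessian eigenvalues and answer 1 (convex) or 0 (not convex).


The Hessian of f(x,y) = 4*x^2 + 5*x*y + 2*y^2 + 7*x + 10*y - 3 is:
H = [[8, 5], [5, 4]]
Trace = 8 + 4 = 12
Determinant = 8*4 - (5)^2 = 7
Discriminant = (12)^2 - 4*7 = 116.0
Eigenvalues: lambda_1 = 0.6148, lambda_2 = 11.3852
The function is convex.

1


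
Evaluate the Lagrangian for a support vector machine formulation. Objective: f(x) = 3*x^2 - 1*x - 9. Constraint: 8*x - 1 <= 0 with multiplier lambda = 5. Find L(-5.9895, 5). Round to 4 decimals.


Step 1: Evaluate f(x).
f(-5.9895) = 3*(-5.9895)^2 - 1*(-5.9895) - 9 = 104.6118
Step 2: Evaluate g(x).
g(-5.9895) = 8*-5.9895 - 1 = -48.916
Step 3: Compute Lagrangian.
L = 104.6118 + 5*-48.916 = -139.9682


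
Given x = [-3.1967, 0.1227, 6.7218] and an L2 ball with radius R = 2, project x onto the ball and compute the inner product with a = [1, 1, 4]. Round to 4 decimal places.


Step 1: Compute ||x|| (intermediates to 6 decimals).
||x|| = sqrt((-3.1967)^2 + 0.1227^2 + 6.7218^2) = 7.444229
Step 2: Project.
Since ||x|| > R, scale = R/||x|| = 2/7.444229 = 0.268664, proj(x) = scale * x
proj(x) = [-0.858838, 0.032965, 1.805906]
Step 3: Dot product.
a^T * proj(x) = 1*(-0.858838) + 1*0.032965 + 4*1.805906 = 6.3978


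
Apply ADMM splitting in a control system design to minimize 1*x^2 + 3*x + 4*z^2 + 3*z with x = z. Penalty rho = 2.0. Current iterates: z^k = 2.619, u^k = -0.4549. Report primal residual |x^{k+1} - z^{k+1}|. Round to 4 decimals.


ADMM iteration with rho = 2.0, z^k = 2.619, u^k = -0.4549
Step 1: x-update.
Minimize 1*x^2 + 3*x + (2.0/2)*(x - 2.619 - 0.4549)^2
FOC: (2*1 + 2.0)*x = -3 + 2.0*(2.619 + 0.4549)
x^{k+1} = 0.787
Step 2: z-update.
Minimize 4*z^2 + 3*z + (2.0/2)*(0.787 - z - 0.4549)^2
FOC: (2*4 + 2.0)*z = -3 + 2.0*(0.787 - 0.4549)
z^{k+1} = -0.2336
Step 3: u-update.
u^{k+1} = -0.4549 + 0.787 + 0.2336 = 0.5656
Step 4: Primal residual = |0.787 + 0.2336| = 1.0205


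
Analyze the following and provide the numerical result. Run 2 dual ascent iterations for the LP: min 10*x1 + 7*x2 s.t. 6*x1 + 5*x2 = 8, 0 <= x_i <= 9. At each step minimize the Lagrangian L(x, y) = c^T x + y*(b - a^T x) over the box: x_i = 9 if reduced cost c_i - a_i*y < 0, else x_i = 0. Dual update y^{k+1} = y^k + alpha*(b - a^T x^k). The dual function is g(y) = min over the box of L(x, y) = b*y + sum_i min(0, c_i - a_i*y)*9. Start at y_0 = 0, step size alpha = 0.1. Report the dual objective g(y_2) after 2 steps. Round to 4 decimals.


Dual ascent for LP: min 10*x1 + 7*x2, 6*x1 + 5*x2 = 8, 0 <= x_i <= 9
Step 1: y^k = 0.0, reduced costs: (10.0, 7.0)
  x^k = (0.0, 0.0), subgradient = b - a^T x = 8.0
  y^{k+1} = 0.0 + 0.1*8.0 = 0.8
Step 2: y^k = 0.8, reduced costs: (5.2, 3.0)
  x^k = (0.0, 0.0), subgradient = b - a^T x = 8.0
  y^{k+1} = 0.8 + 0.1*8.0 = 1.6
Dual objective at y_2 = 1.6: reduced costs (0.4, -1.0), box minimizer x = (0.0, 9.0)
g(y_2) = b*y + (c1 - a1*y)*x1 + (c2 - a2*y)*x2 = 8*1.6 + 0.4*0.0 + (-1.0)*9.0 = 12.8 + 0.0 - 9.0 = 3.8


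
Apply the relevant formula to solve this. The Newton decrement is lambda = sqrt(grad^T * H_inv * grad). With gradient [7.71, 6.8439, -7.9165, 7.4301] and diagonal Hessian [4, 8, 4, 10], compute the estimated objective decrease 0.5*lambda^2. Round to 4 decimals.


Step 1: H is diagonal, so H^(-1) * g = [1.9275, 0.8555, -1.9791, 0.743].
Step 2: g^T H^(-1) g = sum_i g_i^2 / H_ii
  = (7.71)^2/4 + (6.8439)^2/8 + (-7.9165)^2/4 + (7.4301)^2/10
  = 14.861 + 5.8549 + 15.6677 + 5.5206 = 41.9043
Step 3: Objective decrease = 0.5 * g^T H^(-1) g = 20.9521


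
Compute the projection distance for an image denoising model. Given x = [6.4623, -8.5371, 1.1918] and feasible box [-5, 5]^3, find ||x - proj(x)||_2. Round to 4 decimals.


Project each component onto [-5, 5].
clip(6.4623) = 5.0, clip(-8.5371) = -5.0, clip(1.1918) = 1.1918
Projection = [5.0, -5.0, 1.1918]
Squared diffs: [2.1383, 12.5111, 0.0]
Distance = sqrt(14.6494) = 3.8275


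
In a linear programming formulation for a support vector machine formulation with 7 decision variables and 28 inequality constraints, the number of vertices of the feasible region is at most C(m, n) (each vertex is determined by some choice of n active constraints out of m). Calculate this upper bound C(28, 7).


Each vertex corresponds to some choice of n active constraints out of m, so the number of vertices is at most C(m, n) = m! / (n!(m-n)!).
m = 28, n = 7
Numerator: 28 * 27 * 26 * 25 * 24 * 23 * 22
Denominator: 7! = 5040
C(28, 7) = 1184040


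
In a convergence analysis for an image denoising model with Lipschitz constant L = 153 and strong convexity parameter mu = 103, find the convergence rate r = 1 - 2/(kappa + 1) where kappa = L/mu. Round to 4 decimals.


Step 1: Compute the condition number.
kappa = L/mu = 153/103 = 1.4854
Step 2: Compute the convergence rate.
r = 1 - 2/(kappa + 1) = 1 - 2*mu/(L + mu) = (L - mu)/(L + mu) = 50/256 = 0.1953


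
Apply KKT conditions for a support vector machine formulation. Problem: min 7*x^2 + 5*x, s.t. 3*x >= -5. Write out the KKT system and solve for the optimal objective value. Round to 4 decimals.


Step 1: Try lambda = 0 (constraint inactive).
Stationarity: 2*7*x + 5 = 0
x* = -5/(2*7) = -5/14 = -0.3571 (rounded; the exact value -5/14 is used below)
Check constraint: 3*-0.3571 = -1.0713 >= -5 -- satisfied.
Step 2: Compute optimal value.
f(x*) = 7*(-5/14)^2 + 5*(-5/14) = -0.8929


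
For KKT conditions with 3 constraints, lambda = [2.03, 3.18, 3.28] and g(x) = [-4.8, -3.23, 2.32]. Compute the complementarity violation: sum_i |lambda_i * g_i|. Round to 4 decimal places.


KKT complementary slackness check:
lambda_1 * g_1 = 2.03 * -4.8 = -9.744
lambda_2 * g_2 = 3.18 * -3.23 = -10.2714
lambda_3 * g_3 = 3.28 * 2.32 = 7.6096
Total violation = 9.744 + 10.2714 + 7.6096 = 27.625


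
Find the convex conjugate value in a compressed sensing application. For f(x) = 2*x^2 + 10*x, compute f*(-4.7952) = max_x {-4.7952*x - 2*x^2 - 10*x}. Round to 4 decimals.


f*(y) = sup_x {y*x - a*x^2 - b*x} = sup_x {(y-b)*x - a*x^2}
FOC: (y - b) - 2a*x = 0 => x* = (y - b)/(2a)
x* = (-4.7952 - 10)/(2*2) = -3.6988
f*(-4.7952) = (y-b)^2/(4a) = (-4.7952 - 10)^2/(4*2)
= 218.8979/8 = 27.3622


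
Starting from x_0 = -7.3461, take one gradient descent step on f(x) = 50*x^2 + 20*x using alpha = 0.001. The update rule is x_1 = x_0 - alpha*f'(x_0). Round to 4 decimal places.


We compute the gradient at x_0 and apply the update.
f'(x) = 100*x + 20
f'(-7.3461) = 100*-7.3461 + 20 = -714.61
x_1 = -7.3461 - 0.001*-714.61 = -6.6315


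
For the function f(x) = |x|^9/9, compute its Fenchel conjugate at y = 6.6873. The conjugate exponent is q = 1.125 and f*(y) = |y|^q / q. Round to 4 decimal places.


The conjugate exponent q satisfies 1/p + 1/q = 1.
p = 9, so q = 9/(9 - 1) = 1.125
|y|^q = 6.6873^1.125 = 8.4802
f*(6.6873) = 8.4802 / 1.125 = 7.538


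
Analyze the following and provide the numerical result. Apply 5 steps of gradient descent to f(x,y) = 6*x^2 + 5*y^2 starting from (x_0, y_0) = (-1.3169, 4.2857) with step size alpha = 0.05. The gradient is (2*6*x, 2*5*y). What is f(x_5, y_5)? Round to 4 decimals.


Gradient descent on f(x,y) = 6*x^2 + 5*y^2.
Starting point: (-1.3169, 4.2857), alpha = 0.05
Step 1: grad_x = 2*6*-1.3169 = -15.8028, grad_y = 2*5*4.2857 = 42.857
  x_1 = -1.3169 - 0.05*-15.8028 = -0.5268
  y_1 = 4.2857 - 0.05*42.857 = 2.1429
Step 2: grad_x = 2*6*-0.5268 = -6.3211, grad_y = 2*5*2.1429 = 21.4285
  x_2 = -0.5268 - 0.05*-6.3211 = -0.2107
  y_2 = 2.1429 - 0.05*21.4285 = 1.0714
Step 3: grad_x = 2*6*-0.2107 = -2.5284, grad_y = 2*5*1.0714 = 10.7143
  x_3 = -0.2107 - 0.05*-2.5284 = -0.0843
  y_3 = 1.0714 - 0.05*10.7143 = 0.5357
Step 4: grad_x = 2*6*-0.0843 = -1.0114, grad_y = 2*5*0.5357 = 5.3571
  x_4 = -0.0843 - 0.05*-1.0114 = -0.0337
  y_4 = 0.5357 - 0.05*5.3571 = 0.2679
Step 5: grad_x = 2*6*-0.0337 = -0.4046, grad_y = 2*5*0.2679 = 2.6786
  x_5 = -0.0337 - 0.05*-0.4046 = -0.0135
  y_5 = 0.2679 - 0.05*2.6786 = 0.1339
f(-0.0135, 0.1339) = 6*(-0.0135)^2 + 5*0.1339^2 = 0.0908


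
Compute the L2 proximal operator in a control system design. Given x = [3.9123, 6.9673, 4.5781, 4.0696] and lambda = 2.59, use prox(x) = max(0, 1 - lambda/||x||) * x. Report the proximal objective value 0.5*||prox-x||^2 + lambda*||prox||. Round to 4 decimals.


Step 1: Compute ||x||.
||x|| = 10.0683
Step 2: Compute scaling factor.
scale = max(0, 1 - 2.59/10.0683) = 0.7428
Step 3: prox(x) = [2.9059, 5.175, 3.4004, 3.0227]
||prox(x)|| = 7.4783
Step 4: Proximal objective.
0.5*||prox-x||^2 = 3.3541
lambda*||prox|| = 19.3688
Total = 22.7228


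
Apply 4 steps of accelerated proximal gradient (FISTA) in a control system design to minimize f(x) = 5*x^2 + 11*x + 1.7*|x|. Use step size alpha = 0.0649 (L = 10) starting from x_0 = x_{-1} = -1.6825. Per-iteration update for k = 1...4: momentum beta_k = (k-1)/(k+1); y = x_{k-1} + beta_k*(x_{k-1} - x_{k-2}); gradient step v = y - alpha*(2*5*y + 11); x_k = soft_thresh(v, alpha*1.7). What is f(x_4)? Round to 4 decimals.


FISTA on f(x) = 5*x^2 + 11*x + 1.7*|x|
L = 10, alpha = 0.0649
Iteration 1: beta = 0.0, y = -1.6825 + 0.0*(-1.6825 + 1.6825) = -1.6825
  grad(y) = -5.825, v = y - alpha*grad = -1.3045
  prox(v) = soft_thresh(-1.3045, 0.1103) = -1.1941
Iteration 2: beta = 0.3333, y = -1.1941 + 0.3333*(-1.1941 + 1.6825) = -1.0313
  grad(y) = 0.6866, v = y - alpha*grad = -1.0759
  prox(v) = soft_thresh(-1.0759, 0.1103) = -0.9656
Iteration 3: beta = 0.5, y = -0.9656 + 0.5*(-0.9656 + 1.1941) = -0.8513
  grad(y) = 2.4871, v = y - alpha*grad = -1.0127
  prox(v) = soft_thresh(-1.0127, 0.1103) = -0.9024
Iteration 4: beta = 0.6, y = -0.9024 + 0.6*(-0.9024 + 0.9656) = -0.8645
  grad(y) = 2.3555, v = y - alpha*grad = -1.0173
  prox(v) = soft_thresh(-1.0173, 0.1103) = -0.907
f(x_4) = 5*(-0.907)^2 + 11*(-0.907) + 1.7*|-0.907| = -4.3219


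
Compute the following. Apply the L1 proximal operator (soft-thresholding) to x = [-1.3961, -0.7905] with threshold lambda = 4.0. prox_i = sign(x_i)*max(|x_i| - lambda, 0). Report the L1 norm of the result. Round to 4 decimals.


Soft-thresholding with lambda = 4.0:
prox(-1.3961) = sign(-1.3961)*max(|-1.3961| - 4.0, 0) = 0.0
prox(-0.7905) = sign(-0.7905)*max(|-0.7905| - 4.0, 0) = 0.0
prox(x) = [0.0, 0.0]
||prox(x)||_1 = 0.0 + 0.0 = 0.0


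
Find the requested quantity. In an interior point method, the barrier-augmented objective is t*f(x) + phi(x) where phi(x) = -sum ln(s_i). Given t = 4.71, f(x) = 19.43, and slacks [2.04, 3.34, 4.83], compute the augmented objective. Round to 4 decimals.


Step 1: Compute log-barrier.
ln values: [0.7129, 1.206, 1.5748]
phi = -(0.7129 + 1.206 + 1.5748) = -3.4938
Step 2: Compute augmented objective.
t*f(x) = 4.71*19.43 = 91.5153
Total = 91.5153 - 3.4938 = 88.0215


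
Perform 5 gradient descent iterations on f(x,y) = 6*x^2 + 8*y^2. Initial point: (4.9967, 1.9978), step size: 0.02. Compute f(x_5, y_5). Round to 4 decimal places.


Gradient descent on f(x,y) = 6*x^2 + 8*y^2.
Starting point: (4.9967, 1.9978), alpha = 0.02
Step 1: grad_x = 2*6*4.9967 = 59.9604, grad_y = 2*8*1.9978 = 31.9648
  x_1 = 4.9967 - 0.02*59.9604 = 3.7975
  y_1 = 1.9978 - 0.02*31.9648 = 1.3585
Step 2: grad_x = 2*6*3.7975 = 45.5699, grad_y = 2*8*1.3585 = 21.7361
  x_2 = 3.7975 - 0.02*45.5699 = 2.8861
  y_2 = 1.3585 - 0.02*21.7361 = 0.9238
Step 3: grad_x = 2*6*2.8861 = 34.6331, grad_y = 2*8*0.9238 = 14.7805
  x_3 = 2.8861 - 0.02*34.6331 = 2.1934
  y_3 = 0.9238 - 0.02*14.7805 = 0.6282
Step 4: grad_x = 2*6*2.1934 = 26.3212, grad_y = 2*8*0.6282 = 10.0508
  x_4 = 2.1934 - 0.02*26.3212 = 1.667
  y_4 = 0.6282 - 0.02*10.0508 = 0.4272
Step 5: grad_x = 2*6*1.667 = 20.0041, grad_y = 2*8*0.4272 = 6.8345
  x_5 = 1.667 - 0.02*20.0041 = 1.2669
  y_5 = 0.4272 - 0.02*6.8345 = 0.2905
f(1.2669, 0.2905) = 6*1.2669^2 + 8*0.2905^2 = 10.3056


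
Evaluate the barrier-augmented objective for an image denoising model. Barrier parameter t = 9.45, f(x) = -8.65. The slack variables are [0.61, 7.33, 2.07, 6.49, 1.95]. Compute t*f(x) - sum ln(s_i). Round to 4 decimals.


Step 1: Compute log-barrier.
ln values: [-0.4943, 1.992, 0.7275, 1.8703, 0.6678]
phi = -(-0.4943 + 1.992 + 0.7275 + 1.8703 + 0.6678) = -4.7633
Step 2: Compute augmented objective.
t*f(x) = 9.45*-8.65 = -81.7425
Total = -81.7425 - 4.7633 = -86.5058


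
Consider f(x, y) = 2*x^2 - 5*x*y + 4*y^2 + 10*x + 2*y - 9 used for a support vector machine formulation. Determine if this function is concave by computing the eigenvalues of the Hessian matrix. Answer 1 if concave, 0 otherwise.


The Hessian of f(x,y) = 2*x^2 - 5*x*y + 4*y^2 + 10*x + 2*y - 9 is:
H = [[4, -5], [-5, 8]]
Trace = 4 + 8 = 12
Determinant = 4*8 - (-5)^2 = 7
Discriminant = (12)^2 - 4*7 = 116.0
Eigenvalues: lambda_1 = 0.6148, lambda_2 = 11.3852
The function is not concave.

0


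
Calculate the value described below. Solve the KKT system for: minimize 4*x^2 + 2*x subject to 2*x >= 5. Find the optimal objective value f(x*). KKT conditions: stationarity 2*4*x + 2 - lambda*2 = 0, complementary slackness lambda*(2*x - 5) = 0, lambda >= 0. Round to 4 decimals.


Step 1: Try lambda = 0 (constraint inactive).
x_unc = -2/(2*4) = -0.25
Check: 2*-0.25 = -0.5 < 5 -- violated!
Step 2: Constraint must be active: 2*x = 5
x* = 5/2 = 2.5
lambda = (2*4*2.5 + 2)/2 = 11.0
Step 3: Compute optimal value.
f(x*) = 4*2.5^2 + 2*2.5 = 30.0


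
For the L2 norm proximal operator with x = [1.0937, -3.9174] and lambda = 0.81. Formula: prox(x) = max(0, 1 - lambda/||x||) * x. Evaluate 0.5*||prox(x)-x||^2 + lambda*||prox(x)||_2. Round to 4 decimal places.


Step 1: Compute ||x||.
||x|| = 4.0672
Step 2: Compute scaling factor.
scale = max(0, 1 - 0.81/4.0672) = 0.8008
Step 3: prox(x) = [0.8759, -3.1372]
||prox(x)|| = 3.2572
Step 4: Proximal objective.
0.5*||prox-x||^2 = 0.3281
lambda*||prox|| = 2.6383
Total = 2.9664


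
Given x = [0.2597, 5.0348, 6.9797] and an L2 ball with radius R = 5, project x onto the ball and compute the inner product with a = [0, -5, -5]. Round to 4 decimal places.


Step 1: Compute ||x|| (intermediates to 6 decimals).
||x|| = sqrt(0.2597^2 + 5.0348^2 + 6.9797^2) = 8.610045
Step 2: Project.
Since ||x|| > R, scale = R/||x|| = 5/8.610045 = 0.580717, proj(x) = scale * x
proj(x) = [0.150812, 2.923794, 4.05323]
Step 3: Dot product.
a^T * proj(x) = 0*0.150812 - 5*2.923794 - 5*4.05323 = -34.8851


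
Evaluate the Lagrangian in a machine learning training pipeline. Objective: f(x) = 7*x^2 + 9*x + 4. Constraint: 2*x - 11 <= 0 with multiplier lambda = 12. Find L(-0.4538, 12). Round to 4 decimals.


Step 1: Evaluate f(x).
f(-0.4538) = 7*(-0.4538)^2 + 9*(-0.4538) + 4 = 1.3573
Step 2: Evaluate g(x).
g(-0.4538) = 2*-0.4538 - 11 = -11.9076
Step 3: Compute Lagrangian.
L = 1.3573 + 12*-11.9076 = -141.5339


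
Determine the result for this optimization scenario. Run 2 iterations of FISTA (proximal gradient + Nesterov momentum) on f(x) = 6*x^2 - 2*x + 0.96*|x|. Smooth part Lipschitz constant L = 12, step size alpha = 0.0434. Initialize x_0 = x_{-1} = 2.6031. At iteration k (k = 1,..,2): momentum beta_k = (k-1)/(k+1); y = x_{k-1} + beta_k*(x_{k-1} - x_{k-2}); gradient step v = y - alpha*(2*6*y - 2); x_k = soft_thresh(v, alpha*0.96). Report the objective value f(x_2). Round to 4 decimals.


FISTA on f(x) = 6*x^2 - 2*x + 0.96*|x|
L = 12, alpha = 0.0434
Iteration 1: beta = 0.0, y = 2.6031 + 0.0*(2.6031 - 2.6031) = 2.6031
  grad(y) = 29.2372, v = y - alpha*grad = 1.3342
  prox(v) = soft_thresh(1.3342, 0.0417) = 1.2925
Iteration 2: beta = 0.3333, y = 1.2925 + 0.3333*(1.2925 - 2.6031) = 0.8557
  grad(y) = 8.2683, v = y - alpha*grad = 0.4968
  prox(v) = soft_thresh(0.4968, 0.0417) = 0.4552
f(x_2) = 6*0.4552^2 - 2*0.4552 + 0.96*|0.4552| = 0.7698


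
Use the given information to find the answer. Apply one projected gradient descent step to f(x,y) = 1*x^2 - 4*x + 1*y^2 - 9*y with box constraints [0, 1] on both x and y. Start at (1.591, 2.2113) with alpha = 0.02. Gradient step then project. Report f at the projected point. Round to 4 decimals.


Step 1: Compute gradient at (1.591, 2.2113).
grad_x = 2*1*1.591 - 4 = -0.818
grad_y = 2*1*2.2113 - 9 = -4.5774
Step 2: Gradient step.
x_raw = 1.591 - 0.02*-0.818 = 1.6074
y_raw = 2.2113 - 0.02*-4.5774 = 2.3028
Step 3: Project onto [0, 1].
x_proj = clip(1.6074) = 1.0
y_proj = clip(2.3028) = 1.0
Step 4: Evaluate f.
f(1.0, 1.0) = -11.0


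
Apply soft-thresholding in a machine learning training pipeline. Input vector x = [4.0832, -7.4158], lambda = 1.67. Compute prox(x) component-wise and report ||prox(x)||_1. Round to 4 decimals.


Soft-thresholding with lambda = 1.67:
prox(4.0832) = sign(4.0832)*max(|4.0832| - 1.67, 0) = 2.4132
prox(-7.4158) = sign(-7.4158)*max(|-7.4158| - 1.67, 0) = -5.7458
prox(x) = [2.4132, -5.7458]
||prox(x)||_1 = 2.4132 + 5.7458 = 8.159


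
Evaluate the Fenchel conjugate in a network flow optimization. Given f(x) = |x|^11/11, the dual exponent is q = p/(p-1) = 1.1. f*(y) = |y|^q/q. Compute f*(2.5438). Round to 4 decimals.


The conjugate exponent q satisfies 1/p + 1/q = 1.
p = 11, so q = 11/(11 - 1) = 1.1
|y|^q = 2.5438^1.1 = 2.7927
f*(2.5438) = 2.7927 / 1.1 = 2.5389


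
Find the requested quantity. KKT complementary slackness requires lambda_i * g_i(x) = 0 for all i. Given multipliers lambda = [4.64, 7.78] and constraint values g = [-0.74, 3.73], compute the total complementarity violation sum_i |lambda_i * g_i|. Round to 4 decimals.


KKT complementary slackness check:
lambda_1 * g_1 = 4.64 * -0.74 = -3.4336
lambda_2 * g_2 = 7.78 * 3.73 = 29.0194
Total violation = 3.4336 + 29.0194 = 32.453


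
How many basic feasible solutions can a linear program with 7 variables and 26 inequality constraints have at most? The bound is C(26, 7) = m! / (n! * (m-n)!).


Each vertex corresponds to some choice of n active constraints out of m, so the number of vertices is at most C(m, n) = m! / (n!(m-n)!).
m = 26, n = 7
Numerator: 26 * 25 * 24 * 23 * 22 * 21 * 20
Denominator: 7! = 5040
C(26, 7) = 657800


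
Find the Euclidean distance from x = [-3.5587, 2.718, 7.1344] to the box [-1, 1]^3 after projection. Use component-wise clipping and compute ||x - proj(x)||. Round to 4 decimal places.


Project each component onto [-1, 1].
clip(-3.5587) = -1.0, clip(2.718) = 1.0, clip(7.1344) = 1.0
Projection = [-1.0, 1.0, 1.0]
Squared diffs: [6.5469, 2.9515, 37.6309]
Distance = sqrt(47.1293) = 6.8651


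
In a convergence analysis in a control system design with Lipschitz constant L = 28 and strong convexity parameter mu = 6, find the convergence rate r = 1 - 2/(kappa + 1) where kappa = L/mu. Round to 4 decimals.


Step 1: Compute the condition number.
kappa = L/mu = 28/6 = 4.6667
Step 2: Compute the convergence rate.
r = 1 - 2/(kappa + 1) = 1 - 2*mu/(L + mu) = (L - mu)/(L + mu) = 22/34 = 0.6471


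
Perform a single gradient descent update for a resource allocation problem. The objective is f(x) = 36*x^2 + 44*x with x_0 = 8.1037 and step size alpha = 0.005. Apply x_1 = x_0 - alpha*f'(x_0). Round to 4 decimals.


We compute the gradient at x_0 and apply the update.
f'(x) = 72*x + 44
f'(8.1037) = 72*8.1037 + 44 = 627.4664
x_1 = 8.1037 - 0.005*627.4664 = 4.9664


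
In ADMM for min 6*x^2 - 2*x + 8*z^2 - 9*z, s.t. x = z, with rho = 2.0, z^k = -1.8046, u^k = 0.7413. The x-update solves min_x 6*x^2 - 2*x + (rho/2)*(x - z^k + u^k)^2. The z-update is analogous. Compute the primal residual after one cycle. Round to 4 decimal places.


ADMM iteration with rho = 2.0, z^k = -1.8046, u^k = 0.7413
Step 1: x-update.
Minimize 6*x^2 - 2*x + (2.0/2)*(x + 1.8046 + 0.7413)^2
FOC: (2*6 + 2.0)*x = 2 + 2.0*(-1.8046 - 0.7413)
x^{k+1} = -0.2208
Step 2: z-update.
Minimize 8*z^2 - 9*z + (2.0/2)*(-0.2208 - z + 0.7413)^2
FOC: (2*8 + 2.0)*z = 9 + 2.0*(-0.2208 + 0.7413)
z^{k+1} = 0.5578
Step 3: u-update.
u^{k+1} = 0.7413 - 0.2208 - 0.5578 = -0.0374
Step 4: Primal residual = |-0.2208 - 0.5578| = 0.7787


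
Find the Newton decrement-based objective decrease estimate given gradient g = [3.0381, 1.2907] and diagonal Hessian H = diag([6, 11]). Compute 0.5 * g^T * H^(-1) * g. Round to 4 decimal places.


Step 1: H is diagonal, so H^(-1) * g = [0.5064, 0.1173].
Step 2: g^T H^(-1) g = sum_i g_i^2 / H_ii
  = (3.0381)^2/6 + (1.2907)^2/11
  = 1.5383 + 0.1514 = 1.6898
Step 3: Objective decrease = 0.5 * g^T H^(-1) g = 0.8449


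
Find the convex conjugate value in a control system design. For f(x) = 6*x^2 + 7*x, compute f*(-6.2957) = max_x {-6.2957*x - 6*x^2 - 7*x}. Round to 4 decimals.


f*(y) = sup_x {y*x - a*x^2 - b*x} = sup_x {(y-b)*x - a*x^2}
FOC: (y - b) - 2a*x = 0 => x* = (y - b)/(2a)
x* = (-6.2957 - 7)/(2*6) = -1.108
f*(-6.2957) = (y-b)^2/(4a) = (-6.2957 - 7)^2/(4*6)
= 176.7756/24 = 7.3657


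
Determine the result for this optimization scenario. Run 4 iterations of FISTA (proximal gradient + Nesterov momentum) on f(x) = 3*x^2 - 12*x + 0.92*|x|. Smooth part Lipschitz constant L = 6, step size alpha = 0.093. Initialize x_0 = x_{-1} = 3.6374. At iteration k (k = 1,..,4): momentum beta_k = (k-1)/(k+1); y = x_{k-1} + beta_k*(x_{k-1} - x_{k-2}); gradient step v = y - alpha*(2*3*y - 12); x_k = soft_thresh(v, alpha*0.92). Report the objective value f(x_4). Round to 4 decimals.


FISTA on f(x) = 3*x^2 - 12*x + 0.92*|x|
L = 6, alpha = 0.093
Iteration 1: beta = 0.0, y = 3.6374 + 0.0*(3.6374 - 3.6374) = 3.6374
  grad(y) = 9.8244, v = y - alpha*grad = 2.7237
  prox(v) = soft_thresh(2.7237, 0.0856) = 2.6382
Iteration 2: beta = 0.3333, y = 2.6382 + 0.3333*(2.6382 - 3.6374) = 2.3051
  grad(y) = 1.8306, v = y - alpha*grad = 2.1349
  prox(v) = soft_thresh(2.1349, 0.0856) = 2.0493
Iteration 3: beta = 0.5, y = 2.0493 + 0.5*(2.0493 - 2.6382) = 1.7549
  grad(y) = -1.4709, v = y - alpha*grad = 1.8916
  prox(v) = soft_thresh(1.8916, 0.0856) = 1.8061
Iteration 4: beta = 0.6, y = 1.8061 + 0.6*(1.8061 - 2.0493) = 1.6602
  grad(y) = -2.039, v = y - alpha*grad = 1.8498
  prox(v) = soft_thresh(1.8498, 0.0856) = 1.7642
f(x_4) = 3*1.7642^2 - 12*1.7642 + 0.92*|1.7642| = -10.2101
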